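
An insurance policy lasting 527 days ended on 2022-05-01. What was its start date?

Subtracting 527 days from May 1, 2022.
Going back 1 day from May 1, 2022 reaches the end of the previous month; 527 − 1 = 526 left.
April 2022 has 30 days: 526 − 30 = 496 left.
March 2022 has 31 days: 496 − 31 = 465 left.
February 2022 has 28 days (2022 is not a leap year): 465 − 28 = 437 left.
January 2022 has 31 days: 437 − 31 = 406 left.
December 2021 has 31 days: 406 − 31 = 375 left.
November 2021 has 30 days: 375 − 30 = 345 left.
October 2021 has 31 days: 345 − 31 = 314 left.
September 2021 has 30 days: 314 − 30 = 284 left.
August 2021 has 31 days: 284 − 31 = 253 left.
July 2021 has 31 days: 253 − 31 = 222 left.
June 2021 has 30 days: 222 − 30 = 192 left.
May 2021 has 31 days: 192 − 31 = 161 left.
April 2021 has 30 days: 161 − 30 = 131 left.
March 2021 has 31 days: 131 − 31 = 100 left.
February 2021 has 28 days (2021 is not a leap year): 100 − 28 = 72 left.
January 2021 has 31 days: 72 − 31 = 41 left.
December 2020 has 31 days: 41 − 31 = 10 left.
November 2020 has 30 days; 30 − 10 = 20 → November 20, 2020.

November 20, 2020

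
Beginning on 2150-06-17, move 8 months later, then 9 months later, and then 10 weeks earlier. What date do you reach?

September 8, 2151

Adding 8 months from June 17, 2150:
month 6 + 8 = 14, which is month 2 of year 2151 → February 2151.
Day 17 is valid in February, giving February 17, 2151.
Advancing 9 months from February 17, 2151:
month 2 + 9 = 11 → November 2151.
Day 17 is valid in November, giving November 17, 2151.
Going back 10 weeks (= 70 days) from November 17, 2151:
Going back 17 days from November 17, 2151 reaches the end of the previous month; 70 − 17 = 53 left.
October 2151 has 31 days: 53 − 31 = 22 left.
September 2151 has 30 days; 30 − 22 = 8 → September 8, 2151.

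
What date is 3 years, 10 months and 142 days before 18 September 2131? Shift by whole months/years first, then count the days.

Subtracting 3 years, 10 months and 142 days from September 18, 2131: first the month/year part, then the days.
-3 years → 2128; month 9 − 10 = -1, which is month 11 of year 2127 → November 2127.
Day 18 is valid in November, giving November 18, 2127.
Now subtract 142 days from November 18, 2127.
Going back 18 days from November 18, 2127 reaches the end of the previous month; 142 − 18 = 124 left.
October 2127 has 31 days: 124 − 31 = 93 left.
September 2127 has 30 days: 93 − 30 = 63 left.
August 2127 has 31 days: 63 − 31 = 32 left.
July 2127 has 31 days: 32 − 31 = 1 left.
June 2127 has 30 days; 30 − 1 = 29 → June 29, 2127.

June 29, 2127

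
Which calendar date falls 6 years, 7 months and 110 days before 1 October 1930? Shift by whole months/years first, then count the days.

Subtracting 6 years, 7 months and 110 days from October 1, 1930: first the month/year part, then the days.
-6 years → 1924; month 10 − 7 = 3 → March 1924.
Day 1 is valid in March, giving March 1, 1924.
Now subtract 110 days from March 1, 1924.
Going back 1 day from March 1, 1924 reaches the end of the previous month; 110 − 1 = 109 left.
February 1924 has 29 days (1924 is a leap year): 109 − 29 = 80 left.
January 1924 has 31 days: 80 − 31 = 49 left.
December 1923 has 31 days: 49 − 31 = 18 left.
November 1923 has 30 days; 30 − 18 = 12 → November 12, 1923.

November 12, 1923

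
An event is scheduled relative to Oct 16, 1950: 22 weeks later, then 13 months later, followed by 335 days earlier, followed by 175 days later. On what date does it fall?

Adding 22 weeks (= 154 days) from October 16, 1950:
October has 31 days, so 31 − 16 = 15 days remain after October 16, 1950; 154 − 15 = 139 left.
November 1950 has 30 days: 139 − 30 = 109 left.
December 1950 has 31 days: 109 − 31 = 78 left.
January 1951 has 31 days: 78 − 31 = 47 left.
February 1951 has 28 days (1951 is not a leap year): 47 − 28 = 19 left.
19 days into March 1951 → March 19, 1951.
Advancing 13 months from March 19, 1951:
month 3 + 13 = 16, which is month 4 of year 1952 → April 1952.
Day 19 is valid in April, giving April 19, 1952.
Counting back 335 days from April 19, 1952:
Going back 19 days from April 19, 1952 reaches the end of the previous month; 335 − 19 = 316 left.
March 1952 has 31 days: 316 − 31 = 285 left.
February 1952 has 29 days (1952 is a leap year): 285 − 29 = 256 left.
January 1952 has 31 days: 256 − 31 = 225 left.
December 1951 has 31 days: 225 − 31 = 194 left.
November 1951 has 30 days: 194 − 30 = 164 left.
October 1951 has 31 days: 164 − 31 = 133 left.
September 1951 has 30 days: 133 − 30 = 103 left.
August 1951 has 31 days: 103 − 31 = 72 left.
July 1951 has 31 days: 72 − 31 = 41 left.
June 1951 has 30 days: 41 − 30 = 11 left.
May 1951 has 31 days; 31 − 11 = 20 → May 20, 1951.
Adding 175 days from May 20, 1951:
May has 31 days, so 31 − 20 = 11 days remain after May 20, 1951; 175 − 11 = 164 left.
June 1951 has 30 days: 164 − 30 = 134 left.
July 1951 has 31 days: 134 − 31 = 103 left.
August 1951 has 31 days: 103 − 31 = 72 left.
September 1951 has 30 days: 72 − 30 = 42 left.
October 1951 has 31 days: 42 − 31 = 11 left.
11 days into November 1951 → November 11, 1951.

November 11, 1951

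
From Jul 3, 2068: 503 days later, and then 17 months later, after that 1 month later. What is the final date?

Adding 503 days from July 3, 2068:
July has 31 days, so 31 − 3 = 28 days remain after July 3, 2068; 503 − 28 = 475 left.
August 2068 has 31 days: 475 − 31 = 444 left.
September 2068 has 30 days: 444 − 30 = 414 left.
October 2068 has 31 days: 414 − 31 = 383 left.
November 2068 has 30 days: 383 − 30 = 353 left.
December 2068 has 31 days: 353 − 31 = 322 left.
January 2069 has 31 days: 322 − 31 = 291 left.
February 2069 has 28 days (2069 is not a leap year): 291 − 28 = 263 left.
March 2069 has 31 days: 263 − 31 = 232 left.
April 2069 has 30 days: 232 − 30 = 202 left.
May 2069 has 31 days: 202 − 31 = 171 left.
June 2069 has 30 days: 171 − 30 = 141 left.
July 2069 has 31 days: 141 − 31 = 110 left.
August 2069 has 31 days: 110 − 31 = 79 left.
September 2069 has 30 days: 79 − 30 = 49 left.
October 2069 has 31 days: 49 − 31 = 18 left.
18 days into November 2069 → November 18, 2069.
Adding 17 months from November 18, 2069:
month 11 + 17 = 28, which is month 4 of year 2071 → April 2071.
Day 18 is valid in April, giving April 18, 2071.
Advancing 1 month from April 18, 2071:
month 4 + 1 = 5 → May 2071.
Day 18 is valid in May, giving May 18, 2071.

May 18, 2071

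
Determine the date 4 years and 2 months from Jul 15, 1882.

September 15, 1886

Counting forward 4 years and 2 months from July 15, 1882.
+4 years → 1886; month 7 + 2 = 9 → September 1886.
Day 15 is valid in September, giving September 15, 1886.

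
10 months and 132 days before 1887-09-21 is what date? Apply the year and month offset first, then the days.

Counting back 10 months and 132 days from September 21, 1887: first the month/year part, then the days.
month 9 − 10 = -1, which is month 11 of year 1886 → November 1886.
Day 21 is valid in November, giving November 21, 1886.
Now subtract 132 days from November 21, 1886.
Going back 21 days from November 21, 1886 reaches the end of the previous month; 132 − 21 = 111 left.
October 1886 has 31 days: 111 − 31 = 80 left.
September 1886 has 30 days: 80 − 30 = 50 left.
August 1886 has 31 days: 50 − 31 = 19 left.
July 1886 has 31 days; 31 − 19 = 12 → July 12, 1886.

July 12, 1886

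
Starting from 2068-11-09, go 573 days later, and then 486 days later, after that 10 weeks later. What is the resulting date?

December 13, 2071

Adding 573 days from November 9, 2068:
November has 30 days, so 30 − 9 = 21 days remain after November 9, 2068; 573 − 21 = 552 left.
December 2068 has 31 days: 552 − 31 = 521 left.
January 2069 has 31 days: 521 − 31 = 490 left.
February 2069 has 28 days (2069 is not a leap year): 490 − 28 = 462 left.
March 2069 has 31 days: 462 − 31 = 431 left.
April 2069 has 30 days: 431 − 30 = 401 left.
May 2069 has 31 days: 401 − 31 = 370 left.
June 2069 has 30 days: 370 − 30 = 340 left.
July 2069 has 31 days: 340 − 31 = 309 left.
August 2069 has 31 days: 309 − 31 = 278 left.
September 2069 has 30 days: 278 − 30 = 248 left.
October 2069 has 31 days: 248 − 31 = 217 left.
November 2069 has 30 days: 217 − 30 = 187 left.
December 2069 has 31 days: 187 − 31 = 156 left.
January 2070 has 31 days: 156 − 31 = 125 left.
February 2070 has 28 days (2070 is not a leap year): 125 − 28 = 97 left.
March 2070 has 31 days: 97 − 31 = 66 left.
April 2070 has 30 days: 66 − 30 = 36 left.
May 2070 has 31 days: 36 − 31 = 5 left.
5 days into June 2070 → June 5, 2070.
Adding 486 days from June 5, 2070:
June has 30 days, so 30 − 5 = 25 days remain after June 5, 2070; 486 − 25 = 461 left.
July 2070 has 31 days: 461 − 31 = 430 left.
August 2070 has 31 days: 430 − 31 = 399 left.
September 2070 has 30 days: 399 − 30 = 369 left.
October 2070 has 31 days: 369 − 31 = 338 left.
November 2070 has 30 days: 338 − 30 = 308 left.
December 2070 has 31 days: 308 − 31 = 277 left.
January 2071 has 31 days: 277 − 31 = 246 left.
February 2071 has 28 days (2071 is not a leap year): 246 − 28 = 218 left.
March 2071 has 31 days: 218 − 31 = 187 left.
April 2071 has 30 days: 187 − 30 = 157 left.
May 2071 has 31 days: 157 − 31 = 126 left.
June 2071 has 30 days: 126 − 30 = 96 left.
July 2071 has 31 days: 96 − 31 = 65 left.
August 2071 has 31 days: 65 − 31 = 34 left.
September 2071 has 30 days: 34 − 30 = 4 left.
4 days into October 2071 → October 4, 2071.
Counting forward 10 weeks (= 70 days) from October 4, 2071:
October has 31 days, so 31 − 4 = 27 days remain after October 4, 2071; 70 − 27 = 43 left.
November 2071 has 30 days: 43 − 30 = 13 left.
13 days into December 2071 → December 13, 2071.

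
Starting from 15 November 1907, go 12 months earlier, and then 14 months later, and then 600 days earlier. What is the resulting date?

May 25, 1906

Subtracting 12 months from November 15, 1907:
month 11 − 12 = -1, which is month 11 of year 1906 → November 1906.
Day 15 is valid in November, giving November 15, 1906.
Advancing 14 months from November 15, 1906:
month 11 + 14 = 25, which is month 1 of year 1908 → January 1908.
Day 15 is valid in January, giving January 15, 1908.
Going back 600 days from January 15, 1908:
Going back 15 days from January 15, 1908 reaches the end of the previous month; 600 − 15 = 585 left.
December 1907 has 31 days: 585 − 31 = 554 left.
November 1907 has 30 days: 554 − 30 = 524 left.
October 1907 has 31 days: 524 − 31 = 493 left.
September 1907 has 30 days: 493 − 30 = 463 left.
August 1907 has 31 days: 463 − 31 = 432 left.
July 1907 has 31 days: 432 − 31 = 401 left.
June 1907 has 30 days: 401 − 30 = 371 left.
May 1907 has 31 days: 371 − 31 = 340 left.
April 1907 has 30 days: 340 − 30 = 310 left.
March 1907 has 31 days: 310 − 31 = 279 left.
February 1907 has 28 days (1907 is not a leap year): 279 − 28 = 251 left.
January 1907 has 31 days: 251 − 31 = 220 left.
December 1906 has 31 days: 220 − 31 = 189 left.
November 1906 has 30 days: 189 − 30 = 159 left.
October 1906 has 31 days: 159 − 31 = 128 left.
September 1906 has 30 days: 128 − 30 = 98 left.
August 1906 has 31 days: 98 − 31 = 67 left.
July 1906 has 31 days: 67 − 31 = 36 left.
June 1906 has 30 days: 36 − 30 = 6 left.
May 1906 has 31 days; 31 − 6 = 25 → May 25, 1906.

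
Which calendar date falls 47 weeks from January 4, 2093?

November 29, 2093

Counting forward 47 weeks = 329 days from January 4, 2093.
January has 31 days, so 31 − 4 = 27 days remain after January 4, 2093; 329 − 27 = 302 left.
February 2093 has 28 days (2093 is not a leap year): 302 − 28 = 274 left.
March 2093 has 31 days: 274 − 31 = 243 left.
April 2093 has 30 days: 243 − 30 = 213 left.
May 2093 has 31 days: 213 − 31 = 182 left.
June 2093 has 30 days: 182 − 30 = 152 left.
July 2093 has 31 days: 152 − 31 = 121 left.
August 2093 has 31 days: 121 − 31 = 90 left.
September 2093 has 30 days: 90 − 30 = 60 left.
October 2093 has 31 days: 60 − 31 = 29 left.
29 days into November 2093 → November 29, 2093.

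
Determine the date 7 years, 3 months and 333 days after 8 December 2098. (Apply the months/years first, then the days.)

February 4, 2107

Adding 7 years, 3 months and 333 days from December 8, 2098: first the month/year part, then the days.
+7 years → 2105; month 12 + 3 = 15, which is month 3 of year 2106 → March 2106.
Day 8 is valid in March, giving March 8, 2106.
Now add 333 days from March 8, 2106.
March has 31 days, so 31 − 8 = 23 days remain after March 8, 2106; 333 − 23 = 310 left.
April 2106 has 30 days: 310 − 30 = 280 left.
May 2106 has 31 days: 280 − 31 = 249 left.
June 2106 has 30 days: 249 − 30 = 219 left.
July 2106 has 31 days: 219 − 31 = 188 left.
August 2106 has 31 days: 188 − 31 = 157 left.
September 2106 has 30 days: 157 − 30 = 127 left.
October 2106 has 31 days: 127 − 31 = 96 left.
November 2106 has 30 days: 96 − 30 = 66 left.
December 2106 has 31 days: 66 − 31 = 35 left.
January 2107 has 31 days: 35 − 31 = 4 left.
4 days into February 2107 → February 4, 2107.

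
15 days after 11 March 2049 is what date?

March 26, 2049

Adding 15 days from March 11, 2049.
March has 31 days; 11 + 15 = 26, still in March.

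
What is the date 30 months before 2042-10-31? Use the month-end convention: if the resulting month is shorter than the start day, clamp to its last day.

April 30, 2040

Counting back 30 months from October 31, 2042.
month 10 − 30 = -20, which is month 4 of year 2040 → April 2040.
April 2040 has only 30 days and the start was day 31, so the date clamps to April 30, 2040.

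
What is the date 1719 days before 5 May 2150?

Counting back 1719 days from May 5, 2150.
Going back 5 days from May 5, 2150 reaches the end of the previous month; 1719 − 5 = 1714 left.
April 2150 has 30 days: 1714 − 30 = 1684 left.
March 2150 has 31 days: 1684 − 31 = 1653 left.
February 2150 has 28 days (2150 is not a leap year): 1653 − 28 = 1625 left.
January 2150 has 31 days: 1625 − 31 = 1594 left.
December 2149 has 31 days: 1594 − 31 = 1563 left.
November 2149 has 30 days: 1563 − 30 = 1533 left.
October 2149 has 31 days: 1533 − 31 = 1502 left.
September 2149 has 30 days: 1502 − 30 = 1472 left.
August 2149 has 31 days: 1472 − 31 = 1441 left.
July 2149 has 31 days: 1441 − 31 = 1410 left.
June 2149 has 30 days: 1410 − 30 = 1380 left.
May 2149 has 31 days: 1380 − 31 = 1349 left.
April 2149 has 30 days: 1349 − 30 = 1319 left.
March 2149 has 31 days: 1319 − 31 = 1288 left.
February 2149 has 28 days (2149 is not a leap year): 1288 − 28 = 1260 left.
January 2149 has 31 days: 1260 − 31 = 1229 left.
December 2148 has 31 days: 1229 − 31 = 1198 left.
November 2148 has 30 days: 1198 − 30 = 1168 left.
October 2148 has 31 days: 1168 − 31 = 1137 left.
September 2148 has 30 days: 1137 − 30 = 1107 left.
August 2148 has 31 days: 1107 − 31 = 1076 left.
July 2148 has 31 days: 1076 − 31 = 1045 left.
June 2148 has 30 days: 1045 − 30 = 1015 left.
May 2148 has 31 days: 1015 − 31 = 984 left.
April 2148 has 30 days: 984 − 30 = 954 left.
March 2148 has 31 days: 954 − 31 = 923 left.
February 2148 has 29 days (2148 is a leap year): 923 − 29 = 894 left.
January 2148 has 31 days: 894 − 31 = 863 left.
December 2147 has 31 days: 863 − 31 = 832 left.
November 2147 has 30 days: 832 − 30 = 802 left.
October 2147 has 31 days: 802 − 31 = 771 left.
September 2147 has 30 days: 771 − 30 = 741 left.
August 2147 has 31 days: 741 − 31 = 710 left.
July 2147 has 31 days: 710 − 31 = 679 left.
June 2147 has 30 days: 679 − 30 = 649 left.
May 2147 has 31 days: 649 − 31 = 618 left.
April 2147 has 30 days: 618 − 30 = 588 left.
March 2147 has 31 days: 588 − 31 = 557 left.
February 2147 has 28 days (2147 is not a leap year): 557 − 28 = 529 left.
January 2147 has 31 days: 529 − 31 = 498 left.
December 2146 has 31 days: 498 − 31 = 467 left.
November 2146 has 30 days: 467 − 30 = 437 left.
October 2146 has 31 days: 437 − 31 = 406 left.
September 2146 has 30 days: 406 − 30 = 376 left.
August 2146 has 31 days: 376 − 31 = 345 left.
July 2146 has 31 days: 345 − 31 = 314 left.
June 2146 has 30 days: 314 − 30 = 284 left.
May 2146 has 31 days: 284 − 31 = 253 left.
April 2146 has 30 days: 253 − 30 = 223 left.
March 2146 has 31 days: 223 − 31 = 192 left.
February 2146 has 28 days (2146 is not a leap year): 192 − 28 = 164 left.
January 2146 has 31 days: 164 − 31 = 133 left.
December 2145 has 31 days: 133 − 31 = 102 left.
November 2145 has 30 days: 102 − 30 = 72 left.
October 2145 has 31 days: 72 − 31 = 41 left.
September 2145 has 30 days: 41 − 30 = 11 left.
August 2145 has 31 days; 31 − 11 = 20 → August 20, 2145.

August 20, 2145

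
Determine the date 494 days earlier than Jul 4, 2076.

Going back 494 days from July 4, 2076.
Going back 4 days from July 4, 2076 reaches the end of the previous month; 494 − 4 = 490 left.
June 2076 has 30 days: 490 − 30 = 460 left.
May 2076 has 31 days: 460 − 31 = 429 left.
April 2076 has 30 days: 429 − 30 = 399 left.
March 2076 has 31 days: 399 − 31 = 368 left.
February 2076 has 29 days (2076 is a leap year): 368 − 29 = 339 left.
January 2076 has 31 days: 339 − 31 = 308 left.
December 2075 has 31 days: 308 − 31 = 277 left.
November 2075 has 30 days: 277 − 30 = 247 left.
October 2075 has 31 days: 247 − 31 = 216 left.
September 2075 has 30 days: 216 − 30 = 186 left.
August 2075 has 31 days: 186 − 31 = 155 left.
July 2075 has 31 days: 155 − 31 = 124 left.
June 2075 has 30 days: 124 − 30 = 94 left.
May 2075 has 31 days: 94 − 31 = 63 left.
April 2075 has 30 days: 63 − 30 = 33 left.
March 2075 has 31 days: 33 − 31 = 2 left.
February 2075 has 28 days; 28 − 2 = 26 → February 26, 2075.

February 26, 2075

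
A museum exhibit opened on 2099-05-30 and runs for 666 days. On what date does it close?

Advancing 666 days from May 30, 2099.
May has 31 days, so 31 − 30 = 1 day remains after May 30, 2099; 666 − 1 = 665 left.
June 2099 has 30 days: 665 − 30 = 635 left.
July 2099 has 31 days: 635 − 31 = 604 left.
August 2099 has 31 days: 604 − 31 = 573 left.
September 2099 has 30 days: 573 − 30 = 543 left.
October 2099 has 31 days: 543 − 31 = 512 left.
November 2099 has 30 days: 512 − 30 = 482 left.
December 2099 has 31 days: 482 − 31 = 451 left.
January 2100 has 31 days: 451 − 31 = 420 left.
February 2100 has 28 days (2100 is not a leap year (divisible by 100 but not 400)): 420 − 28 = 392 left.
March 2100 has 31 days: 392 − 31 = 361 left.
April 2100 has 30 days: 361 − 30 = 331 left.
May 2100 has 31 days: 331 − 31 = 300 left.
June 2100 has 30 days: 300 − 30 = 270 left.
July 2100 has 31 days: 270 − 31 = 239 left.
August 2100 has 31 days: 239 − 31 = 208 left.
September 2100 has 30 days: 208 − 30 = 178 left.
October 2100 has 31 days: 178 − 31 = 147 left.
November 2100 has 30 days: 147 − 30 = 117 left.
December 2100 has 31 days: 117 − 31 = 86 left.
January 2101 has 31 days: 86 − 31 = 55 left.
February 2101 has 28 days (2101 is not a leap year): 55 − 28 = 27 left.
27 days into March 2101 → March 27, 2101.

March 27, 2101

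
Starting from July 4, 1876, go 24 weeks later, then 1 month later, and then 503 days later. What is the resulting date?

June 6, 1878

Adding 24 weeks (= 168 days) from July 4, 1876:
July has 31 days, so 31 − 4 = 27 days remain after July 4, 1876; 168 − 27 = 141 left.
August 1876 has 31 days: 141 − 31 = 110 left.
September 1876 has 30 days: 110 − 30 = 80 left.
October 1876 has 31 days: 80 − 31 = 49 left.
November 1876 has 30 days: 49 − 30 = 19 left.
19 days into December 1876 → December 19, 1876.
Advancing 1 month from December 19, 1876:
month 12 + 1 = 13, which is month 1 of year 1877 → January 1877.
Day 19 is valid in January, giving January 19, 1877.
Advancing 503 days from January 19, 1877:
January has 31 days, so 31 − 19 = 12 days remain after January 19, 1877; 503 − 12 = 491 left.
February 1877 has 28 days (1877 is not a leap year): 491 − 28 = 463 left.
March 1877 has 31 days: 463 − 31 = 432 left.
April 1877 has 30 days: 432 − 30 = 402 left.
May 1877 has 31 days: 402 − 31 = 371 left.
June 1877 has 30 days: 371 − 30 = 341 left.
July 1877 has 31 days: 341 − 31 = 310 left.
August 1877 has 31 days: 310 − 31 = 279 left.
September 1877 has 30 days: 279 − 30 = 249 left.
October 1877 has 31 days: 249 − 31 = 218 left.
November 1877 has 30 days: 218 − 30 = 188 left.
December 1877 has 31 days: 188 − 31 = 157 left.
January 1878 has 31 days: 157 − 31 = 126 left.
February 1878 has 28 days (1878 is not a leap year): 126 − 28 = 98 left.
March 1878 has 31 days: 98 − 31 = 67 left.
April 1878 has 30 days: 67 − 30 = 37 left.
May 1878 has 31 days: 37 − 31 = 6 left.
6 days into June 1878 → June 6, 1878.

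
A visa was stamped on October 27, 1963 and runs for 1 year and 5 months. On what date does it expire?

Advancing 1 year and 5 months from October 27, 1963.
+1 year → 1964; month 10 + 5 = 15, which is month 3 of year 1965 → March 1965.
Day 27 is valid in March, giving March 27, 1965.

March 27, 1965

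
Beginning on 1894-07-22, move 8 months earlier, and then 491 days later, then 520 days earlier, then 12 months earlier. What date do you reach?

October 24, 1892

Counting back 8 months from July 22, 1894:
month 7 − 8 = -1, which is month 11 of year 1893 → November 1893.
Day 22 is valid in November, giving November 22, 1893.
Counting forward 491 days from November 22, 1893:
November has 30 days, so 30 − 22 = 8 days remain after November 22, 1893; 491 − 8 = 483 left.
December 1893 has 31 days: 483 − 31 = 452 left.
January 1894 has 31 days: 452 − 31 = 421 left.
February 1894 has 28 days (1894 is not a leap year): 421 − 28 = 393 left.
March 1894 has 31 days: 393 − 31 = 362 left.
April 1894 has 30 days: 362 − 30 = 332 left.
May 1894 has 31 days: 332 − 31 = 301 left.
June 1894 has 30 days: 301 − 30 = 271 left.
July 1894 has 31 days: 271 − 31 = 240 left.
August 1894 has 31 days: 240 − 31 = 209 left.
September 1894 has 30 days: 209 − 30 = 179 left.
October 1894 has 31 days: 179 − 31 = 148 left.
November 1894 has 30 days: 148 − 30 = 118 left.
December 1894 has 31 days: 118 − 31 = 87 left.
January 1895 has 31 days: 87 − 31 = 56 left.
February 1895 has 28 days (1895 is not a leap year): 56 − 28 = 28 left.
28 days into March 1895 → March 28, 1895.
Going back 520 days from March 28, 1895:
Going back 28 days from March 28, 1895 reaches the end of the previous month; 520 − 28 = 492 left.
February 1895 has 28 days (1895 is not a leap year): 492 − 28 = 464 left.
January 1895 has 31 days: 464 − 31 = 433 left.
December 1894 has 31 days: 433 − 31 = 402 left.
November 1894 has 30 days: 402 − 30 = 372 left.
October 1894 has 31 days: 372 − 31 = 341 left.
September 1894 has 30 days: 341 − 30 = 311 left.
August 1894 has 31 days: 311 − 31 = 280 left.
July 1894 has 31 days: 280 − 31 = 249 left.
June 1894 has 30 days: 249 − 30 = 219 left.
May 1894 has 31 days: 219 − 31 = 188 left.
April 1894 has 30 days: 188 − 30 = 158 left.
March 1894 has 31 days: 158 − 31 = 127 left.
February 1894 has 28 days (1894 is not a leap year): 127 − 28 = 99 left.
January 1894 has 31 days: 99 − 31 = 68 left.
December 1893 has 31 days: 68 − 31 = 37 left.
November 1893 has 30 days: 37 − 30 = 7 left.
October 1893 has 31 days; 31 − 7 = 24 → October 24, 1893.
Going back 12 months from October 24, 1893:
month 10 − 12 = -2, which is month 10 of year 1892 → October 1892.
Day 24 is valid in October, giving October 24, 1892.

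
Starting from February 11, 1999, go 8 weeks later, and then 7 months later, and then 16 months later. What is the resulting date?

March 8, 2001

Advancing 8 weeks (= 56 days) from February 11, 1999:
February has 28 days, so 28 − 11 = 17 days remain after February 11, 1999; 56 − 17 = 39 left.
March 1999 has 31 days: 39 − 31 = 8 left.
8 days into April 1999 → April 8, 1999.
Counting forward 7 months from April 8, 1999:
month 4 + 7 = 11 → November 1999.
Day 8 is valid in November, giving November 8, 1999.
Counting forward 16 months from November 8, 1999:
month 11 + 16 = 27, which is month 3 of year 2001 → March 2001.
Day 8 is valid in March, giving March 8, 2001.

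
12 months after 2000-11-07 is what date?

November 7, 2001

Advancing 12 months from November 7, 2000.
month 11 + 12 = 23, which is month 11 of year 2001 → November 2001.
Day 7 is valid in November, giving November 7, 2001.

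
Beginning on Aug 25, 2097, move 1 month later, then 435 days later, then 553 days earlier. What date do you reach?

May 30, 2097

Counting forward 1 month from August 25, 2097:
month 8 + 1 = 9 → September 2097.
Day 25 is valid in September, giving September 25, 2097.
Advancing 435 days from September 25, 2097:
September has 30 days, so 30 − 25 = 5 days remain after September 25, 2097; 435 − 5 = 430 left.
October 2097 has 31 days: 430 − 31 = 399 left.
November 2097 has 30 days: 399 − 30 = 369 left.
December 2097 has 31 days: 369 − 31 = 338 left.
January 2098 has 31 days: 338 − 31 = 307 left.
February 2098 has 28 days (2098 is not a leap year): 307 − 28 = 279 left.
March 2098 has 31 days: 279 − 31 = 248 left.
April 2098 has 30 days: 248 − 30 = 218 left.
May 2098 has 31 days: 218 − 31 = 187 left.
June 2098 has 30 days: 187 − 30 = 157 left.
July 2098 has 31 days: 157 − 31 = 126 left.
August 2098 has 31 days: 126 − 31 = 95 left.
September 2098 has 30 days: 95 − 30 = 65 left.
October 2098 has 31 days: 65 − 31 = 34 left.
November 2098 has 30 days: 34 − 30 = 4 left.
4 days into December 2098 → December 4, 2098.
Going back 553 days from December 4, 2098:
Going back 4 days from December 4, 2098 reaches the end of the previous month; 553 − 4 = 549 left.
November 2098 has 30 days: 549 − 30 = 519 left.
October 2098 has 31 days: 519 − 31 = 488 left.
September 2098 has 30 days: 488 − 30 = 458 left.
August 2098 has 31 days: 458 − 31 = 427 left.
July 2098 has 31 days: 427 − 31 = 396 left.
June 2098 has 30 days: 396 − 30 = 366 left.
May 2098 has 31 days: 366 − 31 = 335 left.
April 2098 has 30 days: 335 − 30 = 305 left.
March 2098 has 31 days: 305 − 31 = 274 left.
February 2098 has 28 days (2098 is not a leap year): 274 − 28 = 246 left.
January 2098 has 31 days: 246 − 31 = 215 left.
December 2097 has 31 days: 215 − 31 = 184 left.
November 2097 has 30 days: 184 − 30 = 154 left.
October 2097 has 31 days: 154 − 31 = 123 left.
September 2097 has 30 days: 123 − 30 = 93 left.
August 2097 has 31 days: 93 − 31 = 62 left.
July 2097 has 31 days: 62 − 31 = 31 left.
June 2097 has 30 days: 31 − 30 = 1 left.
May 2097 has 31 days; 31 − 1 = 30 → May 30, 2097.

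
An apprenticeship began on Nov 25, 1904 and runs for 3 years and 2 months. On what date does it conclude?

January 25, 1908

Adding 3 years and 2 months from November 25, 1904.
+3 years → 1907; month 11 + 2 = 13, which is month 1 of year 1908 → January 1908.
Day 25 is valid in January, giving January 25, 1908.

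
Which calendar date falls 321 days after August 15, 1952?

Advancing 321 days from August 15, 1952.
August has 31 days, so 31 − 15 = 16 days remain after August 15, 1952; 321 − 16 = 305 left.
September 1952 has 30 days: 305 − 30 = 275 left.
October 1952 has 31 days: 275 − 31 = 244 left.
November 1952 has 30 days: 244 − 30 = 214 left.
December 1952 has 31 days: 214 − 31 = 183 left.
January 1953 has 31 days: 183 − 31 = 152 left.
February 1953 has 28 days (1953 is not a leap year): 152 − 28 = 124 left.
March 1953 has 31 days: 124 − 31 = 93 left.
April 1953 has 30 days: 93 − 30 = 63 left.
May 1953 has 31 days: 63 − 31 = 32 left.
June 1953 has 30 days: 32 − 30 = 2 left.
2 days into July 1953 → July 2, 1953.

July 2, 1953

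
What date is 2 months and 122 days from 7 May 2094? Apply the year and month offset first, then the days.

November 6, 2094

Counting forward 2 months and 122 days from May 7, 2094: first the month/year part, then the days.
month 5 + 2 = 7 → July 2094.
Day 7 is valid in July, giving July 7, 2094.
Now add 122 days from July 7, 2094.
July has 31 days, so 31 − 7 = 24 days remain after July 7, 2094; 122 − 24 = 98 left.
August 2094 has 31 days: 98 − 31 = 67 left.
September 2094 has 30 days: 67 − 30 = 37 left.
October 2094 has 31 days: 37 − 31 = 6 left.
6 days into November 2094 → November 6, 2094.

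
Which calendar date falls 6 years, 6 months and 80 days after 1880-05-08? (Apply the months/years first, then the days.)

Advancing 6 years, 6 months and 80 days from May 8, 1880: first the month/year part, then the days.
+6 years → 1886; month 5 + 6 = 11 → November 1886.
Day 8 is valid in November, giving November 8, 1886.
Now add 80 days from November 8, 1886.
November has 30 days, so 30 − 8 = 22 days remain after November 8, 1886; 80 − 22 = 58 left.
December 1886 has 31 days: 58 − 31 = 27 left.
27 days into January 1887 → January 27, 1887.

January 27, 1887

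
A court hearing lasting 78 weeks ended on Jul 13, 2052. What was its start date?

January 14, 2051

Subtracting 78 weeks = 546 days from July 13, 2052.
Going back 13 days from July 13, 2052 reaches the end of the previous month; 546 − 13 = 533 left.
June 2052 has 30 days: 533 − 30 = 503 left.
May 2052 has 31 days: 503 − 31 = 472 left.
April 2052 has 30 days: 472 − 30 = 442 left.
March 2052 has 31 days: 442 − 31 = 411 left.
February 2052 has 29 days (2052 is a leap year): 411 − 29 = 382 left.
January 2052 has 31 days: 382 − 31 = 351 left.
December 2051 has 31 days: 351 − 31 = 320 left.
November 2051 has 30 days: 320 − 30 = 290 left.
October 2051 has 31 days: 290 − 31 = 259 left.
September 2051 has 30 days: 259 − 30 = 229 left.
August 2051 has 31 days: 229 − 31 = 198 left.
July 2051 has 31 days: 198 − 31 = 167 left.
June 2051 has 30 days: 167 − 30 = 137 left.
May 2051 has 31 days: 137 − 31 = 106 left.
April 2051 has 30 days: 106 − 30 = 76 left.
March 2051 has 31 days: 76 − 31 = 45 left.
February 2051 has 28 days (2051 is not a leap year): 45 − 28 = 17 left.
January 2051 has 31 days; 31 − 17 = 14 → January 14, 2051.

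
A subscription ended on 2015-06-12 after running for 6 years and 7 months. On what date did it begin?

November 12, 2008

Going back 6 years and 7 months from June 12, 2015.
-6 years → 2009; month 6 − 7 = -1, which is month 11 of year 2008 → November 2008.
Day 12 is valid in November, giving November 12, 2008.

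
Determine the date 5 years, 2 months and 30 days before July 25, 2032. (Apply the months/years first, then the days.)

Subtracting 5 years, 2 months and 30 days from July 25, 2032: first the month/year part, then the days.
-5 years → 2027; month 7 − 2 = 5 → May 2027.
Day 25 is valid in May, giving May 25, 2027.
Now subtract 30 days from May 25, 2027.
Going back 25 days from May 25, 2027 reaches the end of the previous month; 30 − 25 = 5 left.
April 2027 has 30 days; 30 − 5 = 25 → April 25, 2027.

April 25, 2027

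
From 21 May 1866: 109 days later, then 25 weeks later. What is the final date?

March 1, 1867

Advancing 109 days from May 21, 1866:
May has 31 days, so 31 − 21 = 10 days remain after May 21, 1866; 109 − 10 = 99 left.
June 1866 has 30 days: 99 − 30 = 69 left.
July 1866 has 31 days: 69 − 31 = 38 left.
August 1866 has 31 days: 38 − 31 = 7 left.
7 days into September 1866 → September 7, 1866.
Counting forward 25 weeks (= 175 days) from September 7, 1866:
September has 30 days, so 30 − 7 = 23 days remain after September 7, 1866; 175 − 23 = 152 left.
October 1866 has 31 days: 152 − 31 = 121 left.
November 1866 has 30 days: 121 − 30 = 91 left.
December 1866 has 31 days: 91 − 31 = 60 left.
January 1867 has 31 days: 60 − 31 = 29 left.
February 1867 has 28 days (1867 is not a leap year): 29 − 28 = 1 left.
1 day into March 1867 → March 1, 1867.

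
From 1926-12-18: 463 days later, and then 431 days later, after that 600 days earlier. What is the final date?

Adding 463 days from December 18, 1926:
December has 31 days, so 31 − 18 = 13 days remain after December 18, 1926; 463 − 13 = 450 left.
January 1927 has 31 days: 450 − 31 = 419 left.
February 1927 has 28 days (1927 is not a leap year): 419 − 28 = 391 left.
March 1927 has 31 days: 391 − 31 = 360 left.
April 1927 has 30 days: 360 − 30 = 330 left.
May 1927 has 31 days: 330 − 31 = 299 left.
June 1927 has 30 days: 299 − 30 = 269 left.
July 1927 has 31 days: 269 − 31 = 238 left.
August 1927 has 31 days: 238 − 31 = 207 left.
September 1927 has 30 days: 207 − 30 = 177 left.
October 1927 has 31 days: 177 − 31 = 146 left.
November 1927 has 30 days: 146 − 30 = 116 left.
December 1927 has 31 days: 116 − 31 = 85 left.
January 1928 has 31 days: 85 − 31 = 54 left.
February 1928 has 29 days (1928 is a leap year): 54 − 29 = 25 left.
25 days into March 1928 → March 25, 1928.
Advancing 431 days from March 25, 1928:
March has 31 days, so 31 − 25 = 6 days remain after March 25, 1928; 431 − 6 = 425 left.
April 1928 has 30 days: 425 − 30 = 395 left.
May 1928 has 31 days: 395 − 31 = 364 left.
June 1928 has 30 days: 364 − 30 = 334 left.
July 1928 has 31 days: 334 − 31 = 303 left.
August 1928 has 31 days: 303 − 31 = 272 left.
September 1928 has 30 days: 272 − 30 = 242 left.
October 1928 has 31 days: 242 − 31 = 211 left.
November 1928 has 30 days: 211 − 30 = 181 left.
December 1928 has 31 days: 181 − 31 = 150 left.
January 1929 has 31 days: 150 − 31 = 119 left.
February 1929 has 28 days (1929 is not a leap year): 119 − 28 = 91 left.
March 1929 has 31 days: 91 − 31 = 60 left.
April 1929 has 30 days: 60 − 30 = 30 left.
30 days into May 1929 → May 30, 1929.
Counting back 600 days from May 30, 1929:
Going back 30 days from May 30, 1929 reaches the end of the previous month; 600 − 30 = 570 left.
April 1929 has 30 days: 570 − 30 = 540 left.
March 1929 has 31 days: 540 − 31 = 509 left.
February 1929 has 28 days (1929 is not a leap year): 509 − 28 = 481 left.
January 1929 has 31 days: 481 − 31 = 450 left.
December 1928 has 31 days: 450 − 31 = 419 left.
November 1928 has 30 days: 419 − 30 = 389 left.
October 1928 has 31 days: 389 − 31 = 358 left.
September 1928 has 30 days: 358 − 30 = 328 left.
August 1928 has 31 days: 328 − 31 = 297 left.
July 1928 has 31 days: 297 − 31 = 266 left.
June 1928 has 30 days: 266 − 30 = 236 left.
May 1928 has 31 days: 236 − 31 = 205 left.
April 1928 has 30 days: 205 − 30 = 175 left.
March 1928 has 31 days: 175 − 31 = 144 left.
February 1928 has 29 days (1928 is a leap year): 144 − 29 = 115 left.
January 1928 has 31 days: 115 − 31 = 84 left.
December 1927 has 31 days: 84 − 31 = 53 left.
November 1927 has 30 days: 53 − 30 = 23 left.
October 1927 has 31 days; 31 − 23 = 8 → October 8, 1927.

October 8, 1927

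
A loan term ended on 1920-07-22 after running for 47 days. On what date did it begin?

Counting back 47 days from July 22, 1920.
Going back 22 days from July 22, 1920 reaches the end of the previous month; 47 − 22 = 25 left.
June 1920 has 30 days; 30 − 25 = 5 → June 5, 1920.

June 5, 1920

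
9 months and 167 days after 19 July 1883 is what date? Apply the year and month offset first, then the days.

Advancing 9 months and 167 days from July 19, 1883: first the month/year part, then the days.
month 7 + 9 = 16, which is month 4 of year 1884 → April 1884.
Day 19 is valid in April, giving April 19, 1884.
Now add 167 days from April 19, 1884.
April has 30 days, so 30 − 19 = 11 days remain after April 19, 1884; 167 − 11 = 156 left.
May 1884 has 31 days: 156 − 31 = 125 left.
June 1884 has 30 days: 125 − 30 = 95 left.
July 1884 has 31 days: 95 − 31 = 64 left.
August 1884 has 31 days: 64 − 31 = 33 left.
September 1884 has 30 days: 33 − 30 = 3 left.
3 days into October 1884 → October 3, 1884.

October 3, 1884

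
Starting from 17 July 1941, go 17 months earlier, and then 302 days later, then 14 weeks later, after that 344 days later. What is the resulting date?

March 2, 1942

Counting back 17 months from July 17, 1941:
month 7 − 17 = -10, which is month 2 of year 1940 → February 1940.
Day 17 is valid in February, giving February 17, 1940.
Counting forward 302 days from February 17, 1940:
February has 29 days, so 29 − 17 = 12 days remain after February 17, 1940; 302 − 12 = 290 left.
March 1940 has 31 days: 290 − 31 = 259 left.
April 1940 has 30 days: 259 − 30 = 229 left.
May 1940 has 31 days: 229 − 31 = 198 left.
June 1940 has 30 days: 198 − 30 = 168 left.
July 1940 has 31 days: 168 − 31 = 137 left.
August 1940 has 31 days: 137 − 31 = 106 left.
September 1940 has 30 days: 106 − 30 = 76 left.
October 1940 has 31 days: 76 − 31 = 45 left.
November 1940 has 30 days: 45 − 30 = 15 left.
15 days into December 1940 → December 15, 1940.
Counting forward 14 weeks (= 98 days) from December 15, 1940:
December has 31 days, so 31 − 15 = 16 days remain after December 15, 1940; 98 − 16 = 82 left.
January 1941 has 31 days: 82 − 31 = 51 left.
February 1941 has 28 days (1941 is not a leap year): 51 − 28 = 23 left.
23 days into March 1941 → March 23, 1941.
Counting forward 344 days from March 23, 1941:
March has 31 days, so 31 − 23 = 8 days remain after March 23, 1941; 344 − 8 = 336 left.
April 1941 has 30 days: 336 − 30 = 306 left.
May 1941 has 31 days: 306 − 31 = 275 left.
June 1941 has 30 days: 275 − 30 = 245 left.
July 1941 has 31 days: 245 − 31 = 214 left.
August 1941 has 31 days: 214 − 31 = 183 left.
September 1941 has 30 days: 183 − 30 = 153 left.
October 1941 has 31 days: 153 − 31 = 122 left.
November 1941 has 30 days: 122 − 30 = 92 left.
December 1941 has 31 days: 92 − 31 = 61 left.
January 1942 has 31 days: 61 − 31 = 30 left.
February 1942 has 28 days (1942 is not a leap year): 30 − 28 = 2 left.
2 days into March 1942 → March 2, 1942.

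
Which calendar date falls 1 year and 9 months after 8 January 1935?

October 8, 1936

Advancing 1 year and 9 months from January 8, 1935.
+1 year → 1936; month 1 + 9 = 10 → October 1936.
Day 8 is valid in October, giving October 8, 1936.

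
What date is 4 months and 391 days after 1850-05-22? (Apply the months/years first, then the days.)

Adding 4 months and 391 days from May 22, 1850: first the month/year part, then the days.
month 5 + 4 = 9 → September 1850.
Day 22 is valid in September, giving September 22, 1850.
Now add 391 days from September 22, 1850.
September has 30 days, so 30 − 22 = 8 days remain after September 22, 1850; 391 − 8 = 383 left.
October 1850 has 31 days: 383 − 31 = 352 left.
November 1850 has 30 days: 352 − 30 = 322 left.
December 1850 has 31 days: 322 − 31 = 291 left.
January 1851 has 31 days: 291 − 31 = 260 left.
February 1851 has 28 days (1851 is not a leap year): 260 − 28 = 232 left.
March 1851 has 31 days: 232 − 31 = 201 left.
April 1851 has 30 days: 201 − 30 = 171 left.
May 1851 has 31 days: 171 − 31 = 140 left.
June 1851 has 30 days: 140 − 30 = 110 left.
July 1851 has 31 days: 110 − 31 = 79 left.
August 1851 has 31 days: 79 − 31 = 48 left.
September 1851 has 30 days: 48 − 30 = 18 left.
18 days into October 1851 → October 18, 1851.

October 18, 1851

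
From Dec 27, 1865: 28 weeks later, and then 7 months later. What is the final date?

Advancing 28 weeks (= 196 days) from December 27, 1865:
December has 31 days, so 31 − 27 = 4 days remain after December 27, 1865; 196 − 4 = 192 left.
January 1866 has 31 days: 192 − 31 = 161 left.
February 1866 has 28 days (1866 is not a leap year): 161 − 28 = 133 left.
March 1866 has 31 days: 133 − 31 = 102 left.
April 1866 has 30 days: 102 − 30 = 72 left.
May 1866 has 31 days: 72 − 31 = 41 left.
June 1866 has 30 days: 41 − 30 = 11 left.
11 days into July 1866 → July 11, 1866.
Adding 7 months from July 11, 1866:
month 7 + 7 = 14, which is month 2 of year 1867 → February 1867.
Day 11 is valid in February, giving February 11, 1867.

February 11, 1867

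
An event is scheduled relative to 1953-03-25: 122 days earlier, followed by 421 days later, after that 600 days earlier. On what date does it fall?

May 28, 1952

Counting back 122 days from March 25, 1953:
Going back 25 days from March 25, 1953 reaches the end of the previous month; 122 − 25 = 97 left.
February 1953 has 28 days (1953 is not a leap year): 97 − 28 = 69 left.
January 1953 has 31 days: 69 − 31 = 38 left.
December 1952 has 31 days: 38 − 31 = 7 left.
November 1952 has 30 days; 30 − 7 = 23 → November 23, 1952.
Counting forward 421 days from November 23, 1952:
November has 30 days, so 30 − 23 = 7 days remain after November 23, 1952; 421 − 7 = 414 left.
December 1952 has 31 days: 414 − 31 = 383 left.
January 1953 has 31 days: 383 − 31 = 352 left.
February 1953 has 28 days (1953 is not a leap year): 352 − 28 = 324 left.
March 1953 has 31 days: 324 − 31 = 293 left.
April 1953 has 30 days: 293 − 30 = 263 left.
May 1953 has 31 days: 263 − 31 = 232 left.
June 1953 has 30 days: 232 − 30 = 202 left.
July 1953 has 31 days: 202 − 31 = 171 left.
August 1953 has 31 days: 171 − 31 = 140 left.
September 1953 has 30 days: 140 − 30 = 110 left.
October 1953 has 31 days: 110 − 31 = 79 left.
November 1953 has 30 days: 79 − 30 = 49 left.
December 1953 has 31 days: 49 − 31 = 18 left.
18 days into January 1954 → January 18, 1954.
Subtracting 600 days from January 18, 1954:
Going back 18 days from January 18, 1954 reaches the end of the previous month; 600 − 18 = 582 left.
December 1953 has 31 days: 582 − 31 = 551 left.
November 1953 has 30 days: 551 − 30 = 521 left.
October 1953 has 31 days: 521 − 31 = 490 left.
September 1953 has 30 days: 490 − 30 = 460 left.
August 1953 has 31 days: 460 − 31 = 429 left.
July 1953 has 31 days: 429 − 31 = 398 left.
June 1953 has 30 days: 398 − 30 = 368 left.
May 1953 has 31 days: 368 − 31 = 337 left.
April 1953 has 30 days: 337 − 30 = 307 left.
March 1953 has 31 days: 307 − 31 = 276 left.
February 1953 has 28 days (1953 is not a leap year): 276 − 28 = 248 left.
January 1953 has 31 days: 248 − 31 = 217 left.
December 1952 has 31 days: 217 − 31 = 186 left.
November 1952 has 30 days: 186 − 30 = 156 left.
October 1952 has 31 days: 156 − 31 = 125 left.
September 1952 has 30 days: 125 − 30 = 95 left.
August 1952 has 31 days: 95 − 31 = 64 left.
July 1952 has 31 days: 64 − 31 = 33 left.
June 1952 has 30 days: 33 − 30 = 3 left.
May 1952 has 31 days; 31 − 3 = 28 → May 28, 1952.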